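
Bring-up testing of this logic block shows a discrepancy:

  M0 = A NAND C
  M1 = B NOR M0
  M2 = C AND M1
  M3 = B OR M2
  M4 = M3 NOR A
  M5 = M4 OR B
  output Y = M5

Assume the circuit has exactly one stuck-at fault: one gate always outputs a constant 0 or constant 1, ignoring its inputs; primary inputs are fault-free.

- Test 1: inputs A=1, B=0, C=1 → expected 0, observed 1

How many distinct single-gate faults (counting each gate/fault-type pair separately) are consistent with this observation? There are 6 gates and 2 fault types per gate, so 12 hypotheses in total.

Fault-free: M0=0, M1=1, M2=1, M3=1, M4=0, M5=0 → 0. Observed 1.
  M0 stuck-at-0: output 0 ✗
  M0 stuck-at-1: output 0 ✗
  M1 stuck-at-0: output 0 ✗
  M1 stuck-at-1: output 0 ✗
  M2 stuck-at-0: output 0 ✗
  M2 stuck-at-1: output 0 ✗
  M3 stuck-at-0: output 0 ✗
  M3 stuck-at-1: output 0 ✗
  M4 stuck-at-0: output 0 ✗
  M4 stuck-at-1: output 1 ✓
  M5 stuck-at-0: output 0 ✗
  M5 stuck-at-1: output 1 ✓
Consistent faults: {M4 stuck-at-1, M5 stuck-at-1} — 2 in all.

2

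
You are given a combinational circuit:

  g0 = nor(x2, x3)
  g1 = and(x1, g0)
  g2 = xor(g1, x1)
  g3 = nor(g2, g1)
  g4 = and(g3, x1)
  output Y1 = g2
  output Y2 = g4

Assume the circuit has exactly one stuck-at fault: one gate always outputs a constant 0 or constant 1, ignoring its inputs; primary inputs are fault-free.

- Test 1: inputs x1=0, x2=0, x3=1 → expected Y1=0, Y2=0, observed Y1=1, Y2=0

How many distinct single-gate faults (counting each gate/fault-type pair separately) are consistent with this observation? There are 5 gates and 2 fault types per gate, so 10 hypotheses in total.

2

Fault-free: g0=0, g1=0, g2=0, g3=1, g4=0 → Y1=0, Y2=0. Observed Y1=1, Y2=0.
  g0 stuck-at-0: output Y1=0, Y2=0 ✗
  g0 stuck-at-1: output Y1=0, Y2=0 ✗
  g1 stuck-at-0: output Y1=0, Y2=0 ✗
  g1 stuck-at-1: output Y1=1, Y2=0 ✓
  g2 stuck-at-0: output Y1=0, Y2=0 ✗
  g2 stuck-at-1: output Y1=1, Y2=0 ✓
  g3 stuck-at-0: output Y1=0, Y2=0 ✗
  g3 stuck-at-1: output Y1=0, Y2=0 ✗
  g4 stuck-at-0: output Y1=0, Y2=0 ✗
  g4 stuck-at-1: output Y1=0, Y2=1 ✗
Consistent faults: {g1 stuck-at-1, g2 stuck-at-1} — 2 in all.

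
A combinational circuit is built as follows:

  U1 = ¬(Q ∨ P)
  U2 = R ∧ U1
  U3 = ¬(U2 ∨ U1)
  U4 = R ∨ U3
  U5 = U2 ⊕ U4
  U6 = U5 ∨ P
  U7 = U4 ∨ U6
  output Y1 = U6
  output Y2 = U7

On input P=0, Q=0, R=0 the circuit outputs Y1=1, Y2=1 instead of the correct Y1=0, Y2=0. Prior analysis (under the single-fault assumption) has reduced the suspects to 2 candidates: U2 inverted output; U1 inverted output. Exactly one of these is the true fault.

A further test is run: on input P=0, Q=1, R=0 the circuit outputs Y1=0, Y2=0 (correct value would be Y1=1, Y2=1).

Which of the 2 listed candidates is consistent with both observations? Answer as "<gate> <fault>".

Evaluate each candidate on input P=0, Q=1, R=0:
  U2 inverted output: U1=0, U2=1 [inverted output], U3=0, U4=0, U5=1, U6=1, U7=1 → Y1=1, Y2=1 — eliminated
  U1 inverted output: U1=1 [inverted output], U2=0, U3=0, U4=0, U5=0, U6=0, U7=0 → Y1=0, Y2=0 — matches
Only U1 inverted output reproduces the observed Y1=0, Y2=0.

U1 inverted output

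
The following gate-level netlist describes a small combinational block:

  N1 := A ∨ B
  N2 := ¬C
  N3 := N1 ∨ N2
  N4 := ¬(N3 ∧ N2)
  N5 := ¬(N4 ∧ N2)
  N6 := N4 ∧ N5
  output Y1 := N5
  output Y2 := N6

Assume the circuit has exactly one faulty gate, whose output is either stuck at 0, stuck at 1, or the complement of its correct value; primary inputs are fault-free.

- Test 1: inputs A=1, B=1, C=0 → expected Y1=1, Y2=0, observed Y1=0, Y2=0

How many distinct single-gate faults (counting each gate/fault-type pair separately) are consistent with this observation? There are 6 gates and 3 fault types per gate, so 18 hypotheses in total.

Fault-free: N1=1, N2=1, N3=1, N4=0, N5=1, N6=0 → Y1=1, Y2=0. Observed Y1=0, Y2=0.
  N1: none of the 3 fault types match ✗
  N2: none of the 3 fault types match ✗
  N3: stuck-at-0, inverted output ✓; others ✗
  N4: stuck-at-1, inverted output ✓; others ✗
  N5: stuck-at-0, inverted output ✓; others ✗
  N6: none of the 3 fault types match ✗
Consistent faults: {N3 stuck-at-0, N3 inverted output, N4 stuck-at-1, N4 inverted output, N5 stuck-at-0, N5 inverted output} — 6 in all.

6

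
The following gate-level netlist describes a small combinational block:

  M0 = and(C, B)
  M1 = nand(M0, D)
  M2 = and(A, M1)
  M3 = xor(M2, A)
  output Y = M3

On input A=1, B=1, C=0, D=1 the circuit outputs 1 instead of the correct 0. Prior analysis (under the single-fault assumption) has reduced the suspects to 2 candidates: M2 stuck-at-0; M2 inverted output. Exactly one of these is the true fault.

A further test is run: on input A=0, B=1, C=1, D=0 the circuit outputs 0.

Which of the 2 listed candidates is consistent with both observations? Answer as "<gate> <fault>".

Evaluate each candidate on input A=0, B=1, C=1, D=0:
  M2 stuck-at-0: M0=1, M1=1, M2=0 [stuck-at-0], M3=0 → 0 — matches
  M2 inverted output: M0=1, M1=1, M2=1 [inverted output], M3=1 → 1 — eliminated
Only M2 stuck-at-0 reproduces the observed 0.

M2 stuck-at-0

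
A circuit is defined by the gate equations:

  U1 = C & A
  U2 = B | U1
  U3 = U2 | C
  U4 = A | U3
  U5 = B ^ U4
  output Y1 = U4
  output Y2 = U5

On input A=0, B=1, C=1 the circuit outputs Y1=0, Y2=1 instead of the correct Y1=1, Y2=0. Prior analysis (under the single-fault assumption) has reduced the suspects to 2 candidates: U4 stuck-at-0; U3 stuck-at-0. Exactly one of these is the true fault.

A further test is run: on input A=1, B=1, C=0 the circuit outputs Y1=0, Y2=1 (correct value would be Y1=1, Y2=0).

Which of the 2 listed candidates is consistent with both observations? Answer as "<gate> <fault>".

U4 stuck-at-0

Evaluate each candidate on input A=1, B=1, C=0:
  U4 stuck-at-0: U1=0, U2=1, U3=1, U4=0 [stuck-at-0], U5=1 → Y1=0, Y2=1 — matches
  U3 stuck-at-0: U1=0, U2=1, U3=0 [stuck-at-0], U4=1, U5=0 → Y1=1, Y2=0 — eliminated
Only U4 stuck-at-0 reproduces the observed Y1=0, Y2=1.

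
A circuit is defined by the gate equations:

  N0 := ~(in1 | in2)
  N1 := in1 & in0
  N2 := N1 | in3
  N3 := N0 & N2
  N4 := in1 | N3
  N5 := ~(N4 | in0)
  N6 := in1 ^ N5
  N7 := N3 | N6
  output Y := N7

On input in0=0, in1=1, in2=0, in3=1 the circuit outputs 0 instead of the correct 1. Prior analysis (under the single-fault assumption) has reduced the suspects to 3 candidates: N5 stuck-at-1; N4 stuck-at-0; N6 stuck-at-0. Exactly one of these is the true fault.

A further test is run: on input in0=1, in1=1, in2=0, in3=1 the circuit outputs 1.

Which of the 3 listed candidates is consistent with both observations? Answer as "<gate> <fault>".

Evaluate each candidate on input in0=1, in1=1, in2=0, in3=1:
  N5 stuck-at-1: N0=0, N1=1, N2=1, N3=0, N4=1, N5=1 [stuck-at-1], N6=0, N7=0 → 0 — eliminated
  N4 stuck-at-0: N0=0, N1=1, N2=1, N3=0, N4=0 [stuck-at-0], N5=0, N6=1, N7=1 → 1 — matches
  N6 stuck-at-0: N0=0, N1=1, N2=1, N3=0, N4=1, N5=0, N6=0 [stuck-at-0], N7=0 → 0 — eliminated
Only N4 stuck-at-0 reproduces the observed 1.

N4 stuck-at-0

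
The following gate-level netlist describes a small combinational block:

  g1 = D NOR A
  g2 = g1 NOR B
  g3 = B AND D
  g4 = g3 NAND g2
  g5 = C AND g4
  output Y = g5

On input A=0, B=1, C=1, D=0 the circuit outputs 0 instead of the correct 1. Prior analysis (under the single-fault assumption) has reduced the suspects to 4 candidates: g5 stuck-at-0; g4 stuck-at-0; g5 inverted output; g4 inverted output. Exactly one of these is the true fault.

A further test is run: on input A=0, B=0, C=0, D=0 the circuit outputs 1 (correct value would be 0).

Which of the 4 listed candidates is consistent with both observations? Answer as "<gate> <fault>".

Evaluate each candidate on input A=0, B=0, C=0, D=0:
  g5 stuck-at-0: g1=1, g2=0, g3=0, g4=1, g5=0 [stuck-at-0] → 0 — eliminated
  g4 stuck-at-0: g1=1, g2=0, g3=0, g4=0 [stuck-at-0], g5=0 → 0 — eliminated
  g5 inverted output: g1=1, g2=0, g3=0, g4=1, g5=1 [inverted output] → 1 — matches
  g4 inverted output: g1=1, g2=0, g3=0, g4=0 [inverted output], g5=0 → 0 — eliminated
Only g5 inverted output reproduces the observed 1.

g5 inverted output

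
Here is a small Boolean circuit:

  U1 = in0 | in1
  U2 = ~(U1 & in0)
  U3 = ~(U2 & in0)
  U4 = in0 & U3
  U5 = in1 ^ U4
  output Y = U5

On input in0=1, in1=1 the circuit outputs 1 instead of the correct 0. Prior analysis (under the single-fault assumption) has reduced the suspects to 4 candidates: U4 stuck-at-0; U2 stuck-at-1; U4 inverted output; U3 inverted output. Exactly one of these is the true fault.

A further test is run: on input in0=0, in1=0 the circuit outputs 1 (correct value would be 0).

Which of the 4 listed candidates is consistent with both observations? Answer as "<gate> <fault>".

U4 inverted output

Evaluate each candidate on input in0=0, in1=0:
  U4 stuck-at-0: U1=0, U2=1, U3=1, U4=0 [stuck-at-0], U5=0 → 0 — eliminated
  U2 stuck-at-1: U1=0, U2=1 [stuck-at-1], U3=1, U4=0, U5=0 → 0 — eliminated
  U4 inverted output: U1=0, U2=1, U3=1, U4=1 [inverted output], U5=1 → 1 — matches
  U3 inverted output: U1=0, U2=1, U3=0 [inverted output], U4=0, U5=0 → 0 — eliminated
Only U4 inverted output reproduces the observed 1.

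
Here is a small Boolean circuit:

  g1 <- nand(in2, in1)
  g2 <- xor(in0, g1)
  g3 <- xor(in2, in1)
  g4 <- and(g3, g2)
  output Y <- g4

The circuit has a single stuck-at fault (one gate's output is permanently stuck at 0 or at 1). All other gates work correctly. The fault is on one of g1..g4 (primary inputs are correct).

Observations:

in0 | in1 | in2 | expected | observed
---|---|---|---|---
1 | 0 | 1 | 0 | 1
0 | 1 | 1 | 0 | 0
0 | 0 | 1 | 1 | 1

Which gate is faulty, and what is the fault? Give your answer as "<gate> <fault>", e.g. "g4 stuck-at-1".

g2 stuck-at-1

Fault-free values for test 1 (in0=1, in1=0, in2=1): g1=1, g2=0, g3=1, g4=0, giving Y=0. Observed 1.
Test 1: faults giving observed 1 are {g1 stuck-at-0, g2 stuck-at-1, g4 stuck-at-1}.
Test 2 (in0=0, in1=1, in2=1): fault-free g1=0, g2=0, g3=0, g4=0 → 0; observed 0. Eliminates g4 stuck-at-1.
Test 3 (in0=0, in1=0, in2=1): fault-free g1=1, g2=1, g3=1, g4=1 → 1; observed 1. Eliminates g1 stuck-at-0.
Only g2 stuck-at-1 is consistent with every test.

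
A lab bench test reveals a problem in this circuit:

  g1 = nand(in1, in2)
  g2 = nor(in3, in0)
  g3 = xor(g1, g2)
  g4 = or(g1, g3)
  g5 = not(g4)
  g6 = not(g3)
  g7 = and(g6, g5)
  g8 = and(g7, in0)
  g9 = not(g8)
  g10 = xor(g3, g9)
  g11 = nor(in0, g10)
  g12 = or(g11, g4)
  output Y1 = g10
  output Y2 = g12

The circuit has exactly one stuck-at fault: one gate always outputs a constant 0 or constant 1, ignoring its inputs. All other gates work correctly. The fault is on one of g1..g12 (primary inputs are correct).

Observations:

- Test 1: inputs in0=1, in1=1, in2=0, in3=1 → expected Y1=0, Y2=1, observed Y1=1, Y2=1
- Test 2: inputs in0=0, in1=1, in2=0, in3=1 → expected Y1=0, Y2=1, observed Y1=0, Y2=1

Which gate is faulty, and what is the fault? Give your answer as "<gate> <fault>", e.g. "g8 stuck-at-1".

g7 stuck-at-1

Fault-free values for test 1 (in0=1, in1=1, in2=0, in3=1): g1=1, g2=0, g3=1, g4=1, g5=0, g6=0, g7=0, g8=0, g9=1, g10=0, g11=0, g12=1, giving Y1=0, Y2=1. Observed Y1=1, Y2=1.
Test 1: faults giving observed Y1=1, Y2=1 are {g2 stuck-at-1, g3 stuck-at-0, g7 stuck-at-1, g8 stuck-at-1, g9 stuck-at-0, g10 stuck-at-1}.
Test 2 (in0=0, in1=1, in2=0, in3=1): fault-free g1=1, g2=0, g3=1, g4=1, g5=0, g6=0, g7=0, g8=0, g9=1, g10=0, g11=1, g12=1 → Y1=0, Y2=1; observed Y1=0, Y2=1. Eliminates g2 stuck-at-1, g3 stuck-at-0, g8 stuck-at-1, g9 stuck-at-0, g10 stuck-at-1.
Only g7 stuck-at-1 is consistent with every test.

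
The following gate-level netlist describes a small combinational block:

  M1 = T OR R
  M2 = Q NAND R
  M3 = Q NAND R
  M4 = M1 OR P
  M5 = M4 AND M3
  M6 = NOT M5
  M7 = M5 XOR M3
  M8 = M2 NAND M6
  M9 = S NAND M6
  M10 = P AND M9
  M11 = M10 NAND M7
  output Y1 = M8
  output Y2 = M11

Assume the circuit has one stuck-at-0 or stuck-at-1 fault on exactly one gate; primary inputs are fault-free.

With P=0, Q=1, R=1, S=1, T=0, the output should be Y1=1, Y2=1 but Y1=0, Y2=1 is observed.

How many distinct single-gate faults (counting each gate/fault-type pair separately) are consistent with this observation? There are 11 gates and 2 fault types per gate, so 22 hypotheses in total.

Fault-free: M1=1, M2=0, M3=0, M4=1, M5=0, M6=1, M7=0, M8=1, M9=0, M10=0, M11=1 → Y1=1, Y2=1. Observed Y1=0, Y2=1.
  M1: none of the 2 fault types match ✗
  M2: stuck-at-1 ✓; others ✗
  M3: none of the 2 fault types match ✗
  M4: none of the 2 fault types match ✗
  M5: none of the 2 fault types match ✗
  M6: none of the 2 fault types match ✗
  M7: none of the 2 fault types match ✗
  M8: stuck-at-0 ✓; others ✗
  M9: none of the 2 fault types match ✗
  M10: none of the 2 fault types match ✗
  M11: none of the 2 fault types match ✗
Consistent faults: {M2 stuck-at-1, M8 stuck-at-0} — 2 in all.

2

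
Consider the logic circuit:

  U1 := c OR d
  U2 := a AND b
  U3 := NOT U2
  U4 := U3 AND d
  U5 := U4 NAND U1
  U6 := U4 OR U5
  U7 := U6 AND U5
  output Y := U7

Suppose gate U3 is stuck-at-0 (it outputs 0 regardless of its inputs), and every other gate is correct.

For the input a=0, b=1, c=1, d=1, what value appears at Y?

Propagate with U3 forced: U1=1, U2=0, U3=0 [stuck-at-0], U4=0, U5=1, U6=1, U7=1.
So Y = 1. (Without the fault it would be 0.)

1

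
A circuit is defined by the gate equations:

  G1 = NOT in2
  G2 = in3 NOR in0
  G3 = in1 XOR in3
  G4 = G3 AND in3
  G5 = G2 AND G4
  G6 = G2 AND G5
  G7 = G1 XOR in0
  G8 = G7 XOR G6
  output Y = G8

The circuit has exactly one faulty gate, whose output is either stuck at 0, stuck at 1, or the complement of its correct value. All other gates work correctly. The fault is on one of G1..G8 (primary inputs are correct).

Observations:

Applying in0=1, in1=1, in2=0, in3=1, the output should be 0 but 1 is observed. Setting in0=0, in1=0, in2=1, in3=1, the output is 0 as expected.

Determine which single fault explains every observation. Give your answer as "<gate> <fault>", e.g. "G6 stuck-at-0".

Fault-free values for test 1 (in0=1, in1=1, in2=0, in3=1): G1=1, G2=0, G3=0, G4=0, G5=0, G6=0, G7=0, G8=0, giving Y=0. Observed 1.
Test 1: faults giving observed 1 are {G1 stuck-at-0, G1 inverted output, G6 stuck-at-1, G6 inverted output, G7 stuck-at-1, G7 inverted output, G8 stuck-at-1, G8 inverted output}.
Test 2 (in0=0, in1=0, in2=1, in3=1): fault-free G1=0, G2=0, G3=1, G4=1, G5=0, G6=0, G7=0, G8=0 → 0; observed 0. Eliminates G1 inverted output, G6 stuck-at-1, G6 inverted output, G7 stuck-at-1, G7 inverted output, G8 stuck-at-1, G8 inverted output.
Only G1 stuck-at-0 is consistent with every test.

G1 stuck-at-0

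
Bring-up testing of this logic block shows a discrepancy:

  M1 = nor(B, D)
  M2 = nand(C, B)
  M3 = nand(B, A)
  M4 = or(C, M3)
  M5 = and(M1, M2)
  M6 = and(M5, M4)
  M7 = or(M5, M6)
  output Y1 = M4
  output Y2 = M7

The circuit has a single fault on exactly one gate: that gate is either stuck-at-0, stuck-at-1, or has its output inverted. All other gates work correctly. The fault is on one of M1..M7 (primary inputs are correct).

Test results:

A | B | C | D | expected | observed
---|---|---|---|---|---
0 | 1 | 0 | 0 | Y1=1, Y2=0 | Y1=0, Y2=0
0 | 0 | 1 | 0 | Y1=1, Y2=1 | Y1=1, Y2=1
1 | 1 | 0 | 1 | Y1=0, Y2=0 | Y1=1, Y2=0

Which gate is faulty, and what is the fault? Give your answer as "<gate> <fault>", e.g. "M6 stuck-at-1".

M3 inverted output

Fault-free values for test 1 (A=0, B=1, C=0, D=0): M1=0, M2=1, M3=1, M4=1, M5=0, M6=0, M7=0, giving Y1=1, Y2=0. Observed Y1=0, Y2=0.
Test 1: faults giving observed Y1=0, Y2=0 are {M3 stuck-at-0, M3 inverted output, M4 stuck-at-0, M4 inverted output}.
Test 2 (A=0, B=0, C=1, D=0): fault-free M1=1, M2=1, M3=1, M4=1, M5=1, M6=1, M7=1 → Y1=1, Y2=1; observed Y1=1, Y2=1. Eliminates M4 stuck-at-0, M4 inverted output.
Test 3 (A=1, B=1, C=0, D=1): fault-free M1=0, M2=1, M3=0, M4=0, M5=0, M6=0, M7=0 → Y1=0, Y2=0; observed Y1=1, Y2=0. Eliminates M3 stuck-at-0.
Only M3 inverted output is consistent with every test.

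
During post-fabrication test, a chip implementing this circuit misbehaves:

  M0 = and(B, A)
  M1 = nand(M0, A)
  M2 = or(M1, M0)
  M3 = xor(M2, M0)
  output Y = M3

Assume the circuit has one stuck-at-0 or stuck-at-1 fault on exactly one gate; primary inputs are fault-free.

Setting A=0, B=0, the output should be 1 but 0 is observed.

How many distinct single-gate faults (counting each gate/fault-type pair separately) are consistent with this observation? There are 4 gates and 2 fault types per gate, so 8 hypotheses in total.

4

Fault-free: M0=0, M1=1, M2=1, M3=1 → 1. Observed 0.
  M0 stuck-at-0: output 1 ✗
  M0 stuck-at-1: output 0 ✓
  M1 stuck-at-0: output 0 ✓
  M1 stuck-at-1: output 1 ✗
  M2 stuck-at-0: output 0 ✓
  M2 stuck-at-1: output 1 ✗
  M3 stuck-at-0: output 0 ✓
  M3 stuck-at-1: output 1 ✗
Consistent faults: {M0 stuck-at-1, M1 stuck-at-0, M2 stuck-at-0, M3 stuck-at-0} — 4 in all.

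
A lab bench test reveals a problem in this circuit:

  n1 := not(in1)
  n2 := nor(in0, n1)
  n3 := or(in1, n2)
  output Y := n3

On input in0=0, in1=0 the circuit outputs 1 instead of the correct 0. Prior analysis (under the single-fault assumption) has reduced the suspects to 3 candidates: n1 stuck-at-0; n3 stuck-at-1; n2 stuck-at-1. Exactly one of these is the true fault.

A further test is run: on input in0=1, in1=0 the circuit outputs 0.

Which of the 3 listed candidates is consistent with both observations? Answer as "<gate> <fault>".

n1 stuck-at-0

Evaluate each candidate on input in0=1, in1=0:
  n1 stuck-at-0: n1=0 [stuck-at-0], n2=0, n3=0 → 0 — matches
  n3 stuck-at-1: n1=1, n2=0, n3=1 [stuck-at-1] → 1 — eliminated
  n2 stuck-at-1: n1=1, n2=1 [stuck-at-1], n3=1 → 1 — eliminated
Only n1 stuck-at-0 reproduces the observed 0.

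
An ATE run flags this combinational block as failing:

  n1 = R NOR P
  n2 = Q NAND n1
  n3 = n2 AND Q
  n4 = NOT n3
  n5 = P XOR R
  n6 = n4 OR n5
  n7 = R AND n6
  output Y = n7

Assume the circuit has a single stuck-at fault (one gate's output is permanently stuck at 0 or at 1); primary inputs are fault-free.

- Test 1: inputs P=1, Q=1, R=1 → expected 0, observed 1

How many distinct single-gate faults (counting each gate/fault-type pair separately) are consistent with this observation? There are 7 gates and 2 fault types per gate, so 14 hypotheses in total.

7

Fault-free: n1=0, n2=1, n3=1, n4=0, n5=0, n6=0, n7=0 → 0. Observed 1.
  n1 stuck-at-0: output 0 ✗
  n1 stuck-at-1: output 1 ✓
  n2 stuck-at-0: output 1 ✓
  n2 stuck-at-1: output 0 ✗
  n3 stuck-at-0: output 1 ✓
  n3 stuck-at-1: output 0 ✗
  n4 stuck-at-0: output 0 ✗
  n4 stuck-at-1: output 1 ✓
  n5 stuck-at-0: output 0 ✗
  n5 stuck-at-1: output 1 ✓
  n6 stuck-at-0: output 0 ✗
  n6 stuck-at-1: output 1 ✓
  n7 stuck-at-0: output 0 ✗
  n7 stuck-at-1: output 1 ✓
Consistent faults: {n1 stuck-at-1, n2 stuck-at-0, n3 stuck-at-0, n4 stuck-at-1, n5 stuck-at-1, n6 stuck-at-1, n7 stuck-at-1} — 7 in all.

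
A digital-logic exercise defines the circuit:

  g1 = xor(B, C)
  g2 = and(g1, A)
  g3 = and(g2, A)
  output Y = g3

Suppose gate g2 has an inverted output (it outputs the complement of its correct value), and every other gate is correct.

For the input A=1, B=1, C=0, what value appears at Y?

0

Propagate with g2 forced: g1=1, g2=0 [inverted output], g3=0.
So Y = 0. (Without the fault it would be 1.)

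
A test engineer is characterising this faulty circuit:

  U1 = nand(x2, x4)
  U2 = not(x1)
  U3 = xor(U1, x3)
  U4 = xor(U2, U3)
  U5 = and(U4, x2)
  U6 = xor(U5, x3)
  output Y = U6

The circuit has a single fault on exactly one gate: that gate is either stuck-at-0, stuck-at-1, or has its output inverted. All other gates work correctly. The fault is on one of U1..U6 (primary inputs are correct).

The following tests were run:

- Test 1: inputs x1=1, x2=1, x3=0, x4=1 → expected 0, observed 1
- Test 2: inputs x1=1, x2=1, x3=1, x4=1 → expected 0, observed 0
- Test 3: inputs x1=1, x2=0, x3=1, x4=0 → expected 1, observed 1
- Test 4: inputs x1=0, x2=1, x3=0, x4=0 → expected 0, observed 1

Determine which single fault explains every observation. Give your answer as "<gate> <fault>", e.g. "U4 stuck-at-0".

Fault-free values for test 1 (x1=1, x2=1, x3=0, x4=1): U1=0, U2=0, U3=0, U4=0, U5=0, U6=0, giving Y=0. Observed 1.
Test 1: faults giving observed 1 are {U1 stuck-at-1, U1 inverted output, U2 stuck-at-1, U2 inverted output, U3 stuck-at-1, U3 inverted output, U4 stuck-at-1, U4 inverted output, U5 stuck-at-1, U5 inverted output, U6 stuck-at-1, U6 inverted output}.
Test 2 (x1=1, x2=1, x3=1, x4=1): fault-free U1=0, U2=0, U3=1, U4=1, U5=1, U6=0 → 0; observed 0. Eliminates U1 stuck-at-1, U1 inverted output, U2 stuck-at-1, U2 inverted output, U3 inverted output, U4 inverted output, U5 inverted output, U6 stuck-at-1, U6 inverted output.
Test 3 (x1=1, x2=0, x3=1, x4=0): fault-free U1=1, U2=0, U3=0, U4=0, U5=0, U6=1 → 1; observed 1. Eliminates U5 stuck-at-1.
Test 4 (x1=0, x2=1, x3=0, x4=0): fault-free U1=1, U2=1, U3=1, U4=0, U5=0, U6=0 → 0; observed 1. Eliminates U3 stuck-at-1.
Only U4 stuck-at-1 is consistent with every test.

U4 stuck-at-1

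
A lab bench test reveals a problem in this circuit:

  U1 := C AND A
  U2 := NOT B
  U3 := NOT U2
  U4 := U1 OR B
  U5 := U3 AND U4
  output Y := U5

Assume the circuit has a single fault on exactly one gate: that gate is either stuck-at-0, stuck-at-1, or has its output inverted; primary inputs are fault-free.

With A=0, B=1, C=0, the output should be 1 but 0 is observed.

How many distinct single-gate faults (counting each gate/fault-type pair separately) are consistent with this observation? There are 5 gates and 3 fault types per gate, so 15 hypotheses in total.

8

Fault-free: U1=0, U2=0, U3=1, U4=1, U5=1 → 1. Observed 0.
  U1: none of the 3 fault types match ✗
  U2: stuck-at-1, inverted output ✓; others ✗
  U3: stuck-at-0, inverted output ✓; others ✗
  U4: stuck-at-0, inverted output ✓; others ✗
  U5: stuck-at-0, inverted output ✓; others ✗
Consistent faults: {U2 stuck-at-1, U2 inverted output, U3 stuck-at-0, U3 inverted output, U4 stuck-at-0, U4 inverted output, U5 stuck-at-0, U5 inverted output} — 8 in all.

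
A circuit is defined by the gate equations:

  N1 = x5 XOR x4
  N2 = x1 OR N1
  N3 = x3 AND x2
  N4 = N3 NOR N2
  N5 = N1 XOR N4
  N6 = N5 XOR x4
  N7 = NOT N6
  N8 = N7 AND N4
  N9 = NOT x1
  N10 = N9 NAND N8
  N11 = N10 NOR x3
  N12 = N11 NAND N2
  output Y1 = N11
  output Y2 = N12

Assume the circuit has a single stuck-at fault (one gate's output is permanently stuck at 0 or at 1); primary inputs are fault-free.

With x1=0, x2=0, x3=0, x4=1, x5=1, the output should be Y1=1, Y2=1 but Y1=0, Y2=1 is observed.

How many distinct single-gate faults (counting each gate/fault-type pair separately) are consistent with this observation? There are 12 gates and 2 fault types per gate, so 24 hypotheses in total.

11

Fault-free: N1=0, N2=0, N3=0, N4=1, N5=1, N6=0, N7=1, N8=1, N9=1, N10=0, N11=1, N12=1 → Y1=1, Y2=1. Observed Y1=0, Y2=1.
  N1: stuck-at-1 ✓; others ✗
  N2: stuck-at-1 ✓; others ✗
  N3: stuck-at-1 ✓; others ✗
  N4: stuck-at-0 ✓; others ✗
  N5: stuck-at-0 ✓; others ✗
  N6: stuck-at-1 ✓; others ✗
  N7: stuck-at-0 ✓; others ✗
  N8: stuck-at-0 ✓; others ✗
  N9: stuck-at-0 ✓; others ✗
  N10: stuck-at-1 ✓; others ✗
  N11: stuck-at-0 ✓; others ✗
  N12: none of the 2 fault types match ✗
Consistent faults: {N1 stuck-at-1, N2 stuck-at-1, N3 stuck-at-1, N4 stuck-at-0, N5 stuck-at-0, N6 stuck-at-1, N7 stuck-at-0, N8 stuck-at-0, N9 stuck-at-0, N10 stuck-at-1, N11 stuck-at-0} — 11 in all.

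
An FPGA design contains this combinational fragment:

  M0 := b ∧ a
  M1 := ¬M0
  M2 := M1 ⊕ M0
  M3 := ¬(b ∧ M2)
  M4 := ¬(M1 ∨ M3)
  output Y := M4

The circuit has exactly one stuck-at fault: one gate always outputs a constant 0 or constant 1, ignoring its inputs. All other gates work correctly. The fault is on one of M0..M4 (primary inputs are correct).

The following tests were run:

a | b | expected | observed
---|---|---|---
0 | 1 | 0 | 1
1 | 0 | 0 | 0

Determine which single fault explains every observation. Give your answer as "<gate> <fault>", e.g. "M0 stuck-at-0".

M0 stuck-at-1

Fault-free values for test 1 (a=0, b=1): M0=0, M1=1, M2=1, M3=0, M4=0, giving Y=0. Observed 1.
Test 1: faults giving observed 1 are {M0 stuck-at-1, M4 stuck-at-1}.
Test 2 (a=1, b=0): fault-free M0=0, M1=1, M2=1, M3=1, M4=0 → 0; observed 0. Eliminates M4 stuck-at-1.
Only M0 stuck-at-1 is consistent with every test.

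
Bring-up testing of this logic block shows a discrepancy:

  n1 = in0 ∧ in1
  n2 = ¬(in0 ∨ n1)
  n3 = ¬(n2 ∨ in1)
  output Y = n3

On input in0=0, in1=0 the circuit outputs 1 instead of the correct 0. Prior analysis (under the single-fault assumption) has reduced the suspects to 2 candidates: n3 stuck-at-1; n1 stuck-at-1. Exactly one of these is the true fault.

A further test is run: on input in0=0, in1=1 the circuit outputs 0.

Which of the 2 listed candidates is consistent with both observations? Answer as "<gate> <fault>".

n1 stuck-at-1

Evaluate each candidate on input in0=0, in1=1:
  n3 stuck-at-1: n1=0, n2=1, n3=1 [stuck-at-1] → 1 — eliminated
  n1 stuck-at-1: n1=1 [stuck-at-1], n2=0, n3=0 → 0 — matches
Only n1 stuck-at-1 reproduces the observed 0.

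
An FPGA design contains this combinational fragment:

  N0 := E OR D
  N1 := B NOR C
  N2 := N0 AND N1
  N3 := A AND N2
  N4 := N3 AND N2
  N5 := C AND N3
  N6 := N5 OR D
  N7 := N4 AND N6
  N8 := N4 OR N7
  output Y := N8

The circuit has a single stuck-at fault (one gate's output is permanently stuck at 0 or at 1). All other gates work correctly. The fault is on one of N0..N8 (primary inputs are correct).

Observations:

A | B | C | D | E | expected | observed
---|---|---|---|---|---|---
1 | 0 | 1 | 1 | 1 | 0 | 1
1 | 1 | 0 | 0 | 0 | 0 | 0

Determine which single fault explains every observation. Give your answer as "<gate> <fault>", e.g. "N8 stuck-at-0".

Fault-free values for test 1 (A=1, B=0, C=1, D=1, E=1): N0=1, N1=0, N2=0, N3=0, N4=0, N5=0, N6=1, N7=0, N8=0, giving Y=0. Observed 1.
Test 1: faults giving observed 1 are {N1 stuck-at-1, N2 stuck-at-1, N4 stuck-at-1, N7 stuck-at-1, N8 stuck-at-1}.
Test 2 (A=1, B=1, C=0, D=0, E=0): fault-free N0=0, N1=0, N2=0, N3=0, N4=0, N5=0, N6=0, N7=0, N8=0 → 0; observed 0. Eliminates N2 stuck-at-1, N4 stuck-at-1, N7 stuck-at-1, N8 stuck-at-1.
Only N1 stuck-at-1 is consistent with every test.

N1 stuck-at-1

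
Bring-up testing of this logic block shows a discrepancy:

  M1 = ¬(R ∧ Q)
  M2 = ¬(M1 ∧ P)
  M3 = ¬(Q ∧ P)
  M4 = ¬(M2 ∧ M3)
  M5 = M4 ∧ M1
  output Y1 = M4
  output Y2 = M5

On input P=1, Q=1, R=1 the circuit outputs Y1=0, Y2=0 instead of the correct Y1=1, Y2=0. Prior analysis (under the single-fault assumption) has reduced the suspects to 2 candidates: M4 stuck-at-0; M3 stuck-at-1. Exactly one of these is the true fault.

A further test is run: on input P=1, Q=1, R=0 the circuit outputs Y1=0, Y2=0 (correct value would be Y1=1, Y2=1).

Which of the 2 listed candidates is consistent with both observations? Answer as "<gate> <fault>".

M4 stuck-at-0

Evaluate each candidate on input P=1, Q=1, R=0:
  M4 stuck-at-0: M1=1, M2=0, M3=0, M4=0 [stuck-at-0], M5=0 → Y1=0, Y2=0 — matches
  M3 stuck-at-1: M1=1, M2=0, M3=1 [stuck-at-1], M4=1, M5=1 → Y1=1, Y2=1 — eliminated
Only M4 stuck-at-0 reproduces the observed Y1=0, Y2=0.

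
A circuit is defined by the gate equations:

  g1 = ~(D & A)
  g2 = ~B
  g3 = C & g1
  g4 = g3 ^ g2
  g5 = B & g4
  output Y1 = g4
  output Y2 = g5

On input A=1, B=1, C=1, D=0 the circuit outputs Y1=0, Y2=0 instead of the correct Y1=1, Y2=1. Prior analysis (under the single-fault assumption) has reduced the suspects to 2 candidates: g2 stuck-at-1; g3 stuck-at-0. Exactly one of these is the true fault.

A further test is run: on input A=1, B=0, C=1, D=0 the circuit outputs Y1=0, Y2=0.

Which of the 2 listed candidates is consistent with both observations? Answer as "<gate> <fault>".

Evaluate each candidate on input A=1, B=0, C=1, D=0:
  g2 stuck-at-1: g1=1, g2=1 [stuck-at-1], g3=1, g4=0, g5=0 → Y1=0, Y2=0 — matches
  g3 stuck-at-0: g1=1, g2=1, g3=0 [stuck-at-0], g4=1, g5=0 → Y1=1, Y2=0 — eliminated
Only g2 stuck-at-1 reproduces the observed Y1=0, Y2=0.

g2 stuck-at-1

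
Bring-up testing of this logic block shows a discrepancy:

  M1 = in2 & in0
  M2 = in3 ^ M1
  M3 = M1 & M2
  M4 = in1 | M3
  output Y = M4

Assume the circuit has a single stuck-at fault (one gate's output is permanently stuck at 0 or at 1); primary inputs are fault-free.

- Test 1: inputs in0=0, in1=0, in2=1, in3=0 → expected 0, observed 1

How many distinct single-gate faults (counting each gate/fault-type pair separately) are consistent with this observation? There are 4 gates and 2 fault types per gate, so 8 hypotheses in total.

Fault-free: M1=0, M2=0, M3=0, M4=0 → 0. Observed 1.
  M1 stuck-at-0: output 0 ✗
  M1 stuck-at-1: output 1 ✓
  M2 stuck-at-0: output 0 ✗
  M2 stuck-at-1: output 0 ✗
  M3 stuck-at-0: output 0 ✗
  M3 stuck-at-1: output 1 ✓
  M4 stuck-at-0: output 0 ✗
  M4 stuck-at-1: output 1 ✓
Consistent faults: {M1 stuck-at-1, M3 stuck-at-1, M4 stuck-at-1} — 3 in all.

3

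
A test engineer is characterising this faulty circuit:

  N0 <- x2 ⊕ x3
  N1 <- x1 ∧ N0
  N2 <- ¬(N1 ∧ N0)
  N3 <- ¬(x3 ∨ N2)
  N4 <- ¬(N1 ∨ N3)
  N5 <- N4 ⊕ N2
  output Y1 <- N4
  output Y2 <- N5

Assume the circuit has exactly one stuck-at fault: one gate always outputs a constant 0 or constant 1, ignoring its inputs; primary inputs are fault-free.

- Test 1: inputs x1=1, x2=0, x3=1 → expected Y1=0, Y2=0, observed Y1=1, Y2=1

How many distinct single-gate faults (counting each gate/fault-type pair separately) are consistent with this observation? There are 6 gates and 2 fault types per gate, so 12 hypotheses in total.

Fault-free: N0=1, N1=1, N2=0, N3=0, N4=0, N5=0 → Y1=0, Y2=0. Observed Y1=1, Y2=1.
  N0 stuck-at-0: output Y1=1, Y2=0 ✗
  N0 stuck-at-1: output Y1=0, Y2=0 ✗
  N1 stuck-at-0: output Y1=1, Y2=0 ✗
  N1 stuck-at-1: output Y1=0, Y2=0 ✗
  N2 stuck-at-0: output Y1=0, Y2=0 ✗
  N2 stuck-at-1: output Y1=0, Y2=1 ✗
  N3 stuck-at-0: output Y1=0, Y2=0 ✗
  N3 stuck-at-1: output Y1=0, Y2=0 ✗
  N4 stuck-at-0: output Y1=0, Y2=0 ✗
  N4 stuck-at-1: output Y1=1, Y2=1 ✓
  N5 stuck-at-0: output Y1=0, Y2=0 ✗
  N5 stuck-at-1: output Y1=0, Y2=1 ✗
Consistent faults: {N4 stuck-at-1} — 1 in all.

1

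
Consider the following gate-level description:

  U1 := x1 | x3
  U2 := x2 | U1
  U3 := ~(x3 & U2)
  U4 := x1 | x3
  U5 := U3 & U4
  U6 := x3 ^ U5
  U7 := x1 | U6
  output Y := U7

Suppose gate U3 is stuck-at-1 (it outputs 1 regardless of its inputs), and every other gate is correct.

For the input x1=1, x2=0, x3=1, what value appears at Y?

Propagate with U3 forced: U1=1, U2=1, U3=1 [stuck-at-1], U4=1, U5=1, U6=0, U7=1.
So Y = 1. (Same as the fault-free value — the fault is masked on this input.)

1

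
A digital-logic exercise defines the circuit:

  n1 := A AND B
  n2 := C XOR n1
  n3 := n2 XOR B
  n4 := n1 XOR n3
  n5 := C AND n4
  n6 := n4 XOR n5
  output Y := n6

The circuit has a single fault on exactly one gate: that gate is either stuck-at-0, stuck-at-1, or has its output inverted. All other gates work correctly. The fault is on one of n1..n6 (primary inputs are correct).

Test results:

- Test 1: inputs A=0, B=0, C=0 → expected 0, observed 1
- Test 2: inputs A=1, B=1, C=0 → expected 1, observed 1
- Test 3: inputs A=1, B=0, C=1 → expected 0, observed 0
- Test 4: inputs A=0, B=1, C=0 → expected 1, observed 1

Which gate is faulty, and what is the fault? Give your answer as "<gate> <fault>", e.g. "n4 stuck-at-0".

n4 stuck-at-1

Fault-free values for test 1 (A=0, B=0, C=0): n1=0, n2=0, n3=0, n4=0, n5=0, n6=0, giving Y=0. Observed 1.
Test 1: faults giving observed 1 are {n2 stuck-at-1, n2 inverted output, n3 stuck-at-1, n3 inverted output, n4 stuck-at-1, n4 inverted output, n5 stuck-at-1, n5 inverted output, n6 stuck-at-1, n6 inverted output}.
Test 2 (A=1, B=1, C=0): fault-free n1=1, n2=1, n3=0, n4=1, n5=0, n6=1 → 1; observed 1. Eliminates n2 inverted output, n3 stuck-at-1, n3 inverted output, n4 inverted output, n5 stuck-at-1, n5 inverted output, n6 inverted output.
Test 3 (A=1, B=0, C=1): fault-free n1=0, n2=1, n3=1, n4=1, n5=1, n6=0 → 0; observed 0. Eliminates n6 stuck-at-1.
Test 4 (A=0, B=1, C=0): fault-free n1=0, n2=0, n3=1, n4=1, n5=0, n6=1 → 1; observed 1. Eliminates n2 stuck-at-1.
Only n4 stuck-at-1 is consistent with every test.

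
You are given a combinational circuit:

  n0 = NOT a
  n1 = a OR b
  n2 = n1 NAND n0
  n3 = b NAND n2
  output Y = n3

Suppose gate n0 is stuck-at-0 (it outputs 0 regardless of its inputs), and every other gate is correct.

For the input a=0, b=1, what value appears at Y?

Propagate with n0 forced: n0=0 [stuck-at-0], n1=1, n2=1, n3=0.
So Y = 0. (Without the fault it would be 1.)

0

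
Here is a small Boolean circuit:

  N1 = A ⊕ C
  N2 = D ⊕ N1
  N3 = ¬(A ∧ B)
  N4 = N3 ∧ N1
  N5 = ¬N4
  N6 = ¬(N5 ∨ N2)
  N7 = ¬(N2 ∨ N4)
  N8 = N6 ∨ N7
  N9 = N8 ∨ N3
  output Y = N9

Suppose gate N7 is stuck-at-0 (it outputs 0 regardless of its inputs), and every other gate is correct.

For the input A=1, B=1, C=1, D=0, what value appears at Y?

0

Propagate with N7 forced: N1=0, N2=0, N3=0, N4=0, N5=1, N6=0, N7=0 [stuck-at-0], N8=0, N9=0.
So Y = 0. (Without the fault it would be 1.)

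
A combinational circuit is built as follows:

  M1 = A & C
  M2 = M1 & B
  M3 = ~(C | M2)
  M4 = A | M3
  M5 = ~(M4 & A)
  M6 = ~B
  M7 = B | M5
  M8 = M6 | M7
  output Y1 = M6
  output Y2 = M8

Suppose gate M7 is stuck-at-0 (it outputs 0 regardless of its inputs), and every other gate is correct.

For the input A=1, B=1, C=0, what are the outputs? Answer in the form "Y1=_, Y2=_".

Propagate with M7 forced: M1=0, M2=0, M3=1, M4=1, M5=0, M6=0, M7=0 [stuck-at-0], M8=0.
So the outputs are Y1=0, Y2=0. (Without the fault they would be Y1=0, Y2=1.)

Y1=0, Y2=0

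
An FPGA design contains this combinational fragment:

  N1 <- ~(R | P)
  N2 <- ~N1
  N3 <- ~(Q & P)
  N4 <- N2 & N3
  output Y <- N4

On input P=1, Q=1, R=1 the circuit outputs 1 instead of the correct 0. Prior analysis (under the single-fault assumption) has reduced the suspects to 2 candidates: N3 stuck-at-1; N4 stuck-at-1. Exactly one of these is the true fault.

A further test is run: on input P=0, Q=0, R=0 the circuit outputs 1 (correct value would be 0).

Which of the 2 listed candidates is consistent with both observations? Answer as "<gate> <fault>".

N4 stuck-at-1

Evaluate each candidate on input P=0, Q=0, R=0:
  N3 stuck-at-1: N1=1, N2=0, N3=1 [stuck-at-1], N4=0 → 0 — eliminated
  N4 stuck-at-1: N1=1, N2=0, N3=1, N4=1 [stuck-at-1] → 1 — matches
Only N4 stuck-at-1 reproduces the observed 1.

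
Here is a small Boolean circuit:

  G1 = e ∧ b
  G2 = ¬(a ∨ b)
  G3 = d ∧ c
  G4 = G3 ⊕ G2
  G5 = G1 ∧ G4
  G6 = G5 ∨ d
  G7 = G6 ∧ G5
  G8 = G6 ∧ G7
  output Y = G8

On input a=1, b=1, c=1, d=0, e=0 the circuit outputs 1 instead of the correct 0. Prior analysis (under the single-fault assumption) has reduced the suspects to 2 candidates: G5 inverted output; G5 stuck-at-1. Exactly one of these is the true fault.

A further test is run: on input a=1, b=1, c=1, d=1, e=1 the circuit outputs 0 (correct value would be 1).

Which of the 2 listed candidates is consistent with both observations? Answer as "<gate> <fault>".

G5 inverted output

Evaluate each candidate on input a=1, b=1, c=1, d=1, e=1:
  G5 inverted output: G1=1, G2=0, G3=1, G4=1, G5=0 [inverted output], G6=1, G7=0, G8=0 → 0 — matches
  G5 stuck-at-1: G1=1, G2=0, G3=1, G4=1, G5=1 [stuck-at-1], G6=1, G7=1, G8=1 → 1 — eliminated
Only G5 inverted output reproduces the observed 0.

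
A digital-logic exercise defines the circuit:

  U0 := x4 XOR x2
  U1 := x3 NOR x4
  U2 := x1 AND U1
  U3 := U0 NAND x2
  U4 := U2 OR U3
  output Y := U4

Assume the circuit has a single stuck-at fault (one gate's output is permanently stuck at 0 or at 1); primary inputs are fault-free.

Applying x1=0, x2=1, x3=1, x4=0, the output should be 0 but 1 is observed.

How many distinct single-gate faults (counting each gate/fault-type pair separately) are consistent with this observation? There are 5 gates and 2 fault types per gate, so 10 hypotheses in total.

Fault-free: U0=1, U1=0, U2=0, U3=0, U4=0 → 0. Observed 1.
  U0 stuck-at-0: output 1 ✓
  U0 stuck-at-1: output 0 ✗
  U1 stuck-at-0: output 0 ✗
  U1 stuck-at-1: output 0 ✗
  U2 stuck-at-0: output 0 ✗
  U2 stuck-at-1: output 1 ✓
  U3 stuck-at-0: output 0 ✗
  U3 stuck-at-1: output 1 ✓
  U4 stuck-at-0: output 0 ✗
  U4 stuck-at-1: output 1 ✓
Consistent faults: {U0 stuck-at-0, U2 stuck-at-1, U3 stuck-at-1, U4 stuck-at-1} — 4 in all.

4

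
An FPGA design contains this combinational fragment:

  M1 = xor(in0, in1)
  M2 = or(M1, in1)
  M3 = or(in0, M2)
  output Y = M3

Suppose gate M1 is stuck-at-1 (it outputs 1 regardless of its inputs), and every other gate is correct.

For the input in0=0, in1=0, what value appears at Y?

1

Propagate with M1 forced: M1=1 [stuck-at-1], M2=1, M3=1.
So Y = 1. (Without the fault it would be 0.)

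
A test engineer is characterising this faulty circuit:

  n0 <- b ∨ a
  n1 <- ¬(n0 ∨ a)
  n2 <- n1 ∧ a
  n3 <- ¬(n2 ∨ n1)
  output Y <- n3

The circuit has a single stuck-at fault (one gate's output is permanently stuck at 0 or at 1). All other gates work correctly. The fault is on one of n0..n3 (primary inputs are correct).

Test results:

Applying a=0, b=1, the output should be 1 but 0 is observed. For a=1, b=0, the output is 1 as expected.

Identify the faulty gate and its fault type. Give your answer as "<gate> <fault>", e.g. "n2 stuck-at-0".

Fault-free values for test 1 (a=0, b=1): n0=1, n1=0, n2=0, n3=1, giving Y=1. Observed 0.
Test 1: faults giving observed 0 are {n0 stuck-at-0, n1 stuck-at-1, n2 stuck-at-1, n3 stuck-at-0}.
Test 2 (a=1, b=0): fault-free n0=1, n1=0, n2=0, n3=1 → 1; observed 1. Eliminates n1 stuck-at-1, n2 stuck-at-1, n3 stuck-at-0.
Only n0 stuck-at-0 is consistent with every test.

n0 stuck-at-0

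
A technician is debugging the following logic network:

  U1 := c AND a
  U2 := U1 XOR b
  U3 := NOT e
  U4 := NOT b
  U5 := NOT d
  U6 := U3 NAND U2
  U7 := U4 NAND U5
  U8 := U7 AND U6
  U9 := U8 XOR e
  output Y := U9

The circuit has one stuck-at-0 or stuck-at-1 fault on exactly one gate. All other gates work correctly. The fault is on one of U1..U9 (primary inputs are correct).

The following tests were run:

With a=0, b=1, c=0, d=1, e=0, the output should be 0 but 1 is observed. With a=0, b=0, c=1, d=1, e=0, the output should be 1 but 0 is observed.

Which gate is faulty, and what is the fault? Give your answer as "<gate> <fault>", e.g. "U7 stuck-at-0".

Fault-free values for test 1 (a=0, b=1, c=0, d=1, e=0): U1=0, U2=1, U3=1, U4=0, U5=0, U6=0, U7=1, U8=0, U9=0, giving Y=0. Observed 1.
Test 1: faults giving observed 1 are {U1 stuck-at-1, U2 stuck-at-0, U3 stuck-at-0, U6 stuck-at-1, U8 stuck-at-1, U9 stuck-at-1}.
Test 2 (a=0, b=0, c=1, d=1, e=0): fault-free U1=0, U2=0, U3=1, U4=1, U5=0, U6=1, U7=1, U8=1, U9=1 → 1; observed 0. Eliminates U2 stuck-at-0, U3 stuck-at-0, U6 stuck-at-1, U8 stuck-at-1, U9 stuck-at-1.
Only U1 stuck-at-1 is consistent with every test.

U1 stuck-at-1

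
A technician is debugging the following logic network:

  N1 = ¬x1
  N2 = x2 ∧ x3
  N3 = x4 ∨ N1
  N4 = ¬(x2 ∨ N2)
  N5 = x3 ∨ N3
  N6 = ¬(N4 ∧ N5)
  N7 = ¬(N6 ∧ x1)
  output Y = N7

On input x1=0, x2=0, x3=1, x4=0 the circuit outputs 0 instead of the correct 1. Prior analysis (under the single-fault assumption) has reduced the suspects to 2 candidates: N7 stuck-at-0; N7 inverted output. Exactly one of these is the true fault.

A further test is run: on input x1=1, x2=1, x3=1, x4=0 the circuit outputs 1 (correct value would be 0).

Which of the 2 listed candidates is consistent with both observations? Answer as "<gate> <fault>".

N7 inverted output

Evaluate each candidate on input x1=1, x2=1, x3=1, x4=0:
  N7 stuck-at-0: N1=0, N2=1, N3=0, N4=0, N5=1, N6=1, N7=0 [stuck-at-0] → 0 — eliminated
  N7 inverted output: N1=0, N2=1, N3=0, N4=0, N5=1, N6=1, N7=1 [inverted output] → 1 — matches
Only N7 inverted output reproduces the observed 1.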